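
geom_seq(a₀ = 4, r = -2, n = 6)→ a_0 = 4*(-2)^0 = 4
a_1 = 4*(-2)^1 = -8
a_2 = 4*(-2)^2 = 16
...
= [4, -8, 16, -32, 64, -128]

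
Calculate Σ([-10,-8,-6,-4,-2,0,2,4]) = -24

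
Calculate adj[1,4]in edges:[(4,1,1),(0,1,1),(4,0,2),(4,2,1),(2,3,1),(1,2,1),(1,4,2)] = 2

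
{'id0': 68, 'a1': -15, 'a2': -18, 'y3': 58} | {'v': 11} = {'id0': 68, 'a1': -15, 'a2': -18, 'y3': 58, 'v': 11}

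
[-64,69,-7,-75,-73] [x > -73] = keep x where x > -73: -64✓, 69✓, -7✓, -75✗, -73✗
= [-64, 69, -7]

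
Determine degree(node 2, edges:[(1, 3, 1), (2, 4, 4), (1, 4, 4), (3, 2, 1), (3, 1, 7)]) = 2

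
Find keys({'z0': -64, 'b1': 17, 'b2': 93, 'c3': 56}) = ['z0', 'b1', 'b2', 'c3']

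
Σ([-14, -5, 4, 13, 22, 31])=(-14) + (-5) + 4 + 13 + 22 + 31
= 51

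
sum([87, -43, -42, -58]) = -56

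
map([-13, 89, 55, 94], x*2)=-13*2=-26, 89*2=178, 55*2=110, 94*2=188
= [-26, 178, 110, 188]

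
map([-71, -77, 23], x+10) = -71+10=-61, -77+10=-67, 23+10=33
= [-61, -67, 33]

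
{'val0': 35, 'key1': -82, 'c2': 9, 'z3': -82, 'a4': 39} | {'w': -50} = {'val0': 35, 'key1': -82, 'c2': 9, 'z3': -82, 'a4': 39, 'w': -50}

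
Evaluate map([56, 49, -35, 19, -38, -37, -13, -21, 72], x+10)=56+10=66, 49+10=59, -35+10=-25, 19+10=29, -38+10=-28, -37+10=-27, -13+10=-3, -21+10=-11, 72+10=82
= [66, 59, -25, 29, -28, -27, -3, -11, 82]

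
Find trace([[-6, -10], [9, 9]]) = 3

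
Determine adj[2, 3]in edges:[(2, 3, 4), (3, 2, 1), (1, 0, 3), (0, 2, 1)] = 4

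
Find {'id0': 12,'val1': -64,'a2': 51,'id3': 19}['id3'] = 19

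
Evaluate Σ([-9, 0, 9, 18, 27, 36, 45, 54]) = (-9) + 0 + 9 + 18 + 27 + 36 + 45 + 54
= 180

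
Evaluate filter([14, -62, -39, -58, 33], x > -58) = [14, -39, 33]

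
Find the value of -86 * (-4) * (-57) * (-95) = 1862760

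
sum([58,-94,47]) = 11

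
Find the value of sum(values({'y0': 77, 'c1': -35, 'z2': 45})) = 77 + (-35) + 45
= 87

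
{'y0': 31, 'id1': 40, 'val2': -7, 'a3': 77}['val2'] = -7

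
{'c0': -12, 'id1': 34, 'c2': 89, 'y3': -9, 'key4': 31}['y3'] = -9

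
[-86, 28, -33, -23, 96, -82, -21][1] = 28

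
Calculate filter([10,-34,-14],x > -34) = [10, -14]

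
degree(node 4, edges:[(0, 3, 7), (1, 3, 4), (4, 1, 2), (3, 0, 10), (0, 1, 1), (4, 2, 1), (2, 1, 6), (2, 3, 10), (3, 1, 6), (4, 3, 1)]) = incident: (4,1), (4,2), (4,3)
= 3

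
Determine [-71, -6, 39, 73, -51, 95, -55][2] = 39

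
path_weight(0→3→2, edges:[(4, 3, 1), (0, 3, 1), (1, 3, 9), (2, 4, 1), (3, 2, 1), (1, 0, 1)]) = w(0→3)=1 + w(3→2)=1
= 2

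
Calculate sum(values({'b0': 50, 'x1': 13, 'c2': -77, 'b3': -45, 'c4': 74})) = 50 + 13 + (-77) + (-45) + 74
= 15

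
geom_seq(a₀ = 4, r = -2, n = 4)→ [4, -8, 16, -32]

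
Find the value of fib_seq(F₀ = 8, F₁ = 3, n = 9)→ [8, 3, 11, 14, 25, 39, 64, 103, 167]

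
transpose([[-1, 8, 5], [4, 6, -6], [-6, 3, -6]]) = [[-1, 4, -6], [8, 6, 3], [5, -6, -6]]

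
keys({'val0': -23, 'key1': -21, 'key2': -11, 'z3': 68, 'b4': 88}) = ['val0', 'key1', 'key2', 'z3', 'b4']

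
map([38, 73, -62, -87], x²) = (38)²=1444, (73)²=5329, (-62)²=3844, (-87)²=7569
= [1444, 5329, 3844, 7569]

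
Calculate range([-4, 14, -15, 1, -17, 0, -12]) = 31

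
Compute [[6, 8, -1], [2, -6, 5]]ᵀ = [[6, 2], [8, -6], [-1, 5]]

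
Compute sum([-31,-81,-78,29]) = (-31) + (-81) + (-78) + 29
= -161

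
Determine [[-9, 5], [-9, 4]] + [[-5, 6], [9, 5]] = [[-14, 11], [0, 9]]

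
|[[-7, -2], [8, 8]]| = -40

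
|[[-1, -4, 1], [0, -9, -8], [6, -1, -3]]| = (1)*(-1)*det([[-9, -8], [-1, -3]]) + (-1)*(-4)*det([[0, -8], [6, -3]]) + (1)*(1)*det([[0, -9], [6, -1]])
= -19 + 192 + 54
= 227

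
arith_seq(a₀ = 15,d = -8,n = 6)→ a_0 = 15 + 0*-8 = 15
a_1 = 15 + 1*-8 = 7
a_2 = 15 + 2*-8 = -1
...
= [15, 7, -1, -9, -17, -25]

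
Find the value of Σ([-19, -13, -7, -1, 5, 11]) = -24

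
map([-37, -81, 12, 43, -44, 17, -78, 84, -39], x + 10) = [-27, -71, 22, 53, -34, 27, -68, 94, -29]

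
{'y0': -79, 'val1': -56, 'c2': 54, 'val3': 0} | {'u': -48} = {'y0': -79, 'val1': -56, 'c2': 54, 'val3': 0, 'u': -48}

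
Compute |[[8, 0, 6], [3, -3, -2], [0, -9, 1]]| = (1)*(8)*det([[-3, -2], [-9, 1]]) + (-1)*(0)*det([[3, -2], [0, 1]]) + (1)*(6)*det([[3, -3], [0, -9]])
= -168 + 0 + -162
= -330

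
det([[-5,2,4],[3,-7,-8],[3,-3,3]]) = 207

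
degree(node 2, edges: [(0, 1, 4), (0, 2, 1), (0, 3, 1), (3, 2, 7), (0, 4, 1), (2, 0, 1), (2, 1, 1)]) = incident: (0,2), (3,2), (2,0), (2,1)
= 4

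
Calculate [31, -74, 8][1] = -74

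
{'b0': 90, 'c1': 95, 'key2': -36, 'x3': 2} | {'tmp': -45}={'b0': 90, 'c1': 95, 'key2': -36, 'x3': 2, 'tmp': -45}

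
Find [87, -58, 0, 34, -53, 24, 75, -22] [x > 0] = keep x where x > 0: 87✓, -58✗, 0✗, 34✓, -53✗, 24✓, 75✓, -22✗
= [87, 34, 24, 75]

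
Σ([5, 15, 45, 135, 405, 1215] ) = 1820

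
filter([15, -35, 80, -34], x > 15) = [80]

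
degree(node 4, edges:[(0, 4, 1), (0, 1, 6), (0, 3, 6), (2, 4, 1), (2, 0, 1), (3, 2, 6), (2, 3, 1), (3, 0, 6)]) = 2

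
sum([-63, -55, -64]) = (-63) + (-55) + (-64)
= -182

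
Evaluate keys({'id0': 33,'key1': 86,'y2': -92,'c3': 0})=['id0', 'key1', 'y2', 'c3']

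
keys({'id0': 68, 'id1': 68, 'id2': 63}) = ['id0', 'id1', 'id2']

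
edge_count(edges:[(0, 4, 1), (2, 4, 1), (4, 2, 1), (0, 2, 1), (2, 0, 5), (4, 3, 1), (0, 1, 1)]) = 7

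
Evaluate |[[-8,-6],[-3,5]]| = -58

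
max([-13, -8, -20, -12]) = -8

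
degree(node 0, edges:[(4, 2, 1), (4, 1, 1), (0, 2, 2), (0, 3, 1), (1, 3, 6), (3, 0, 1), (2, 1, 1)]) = 3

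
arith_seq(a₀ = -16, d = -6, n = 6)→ [-16, -22, -28, -34, -40, -46]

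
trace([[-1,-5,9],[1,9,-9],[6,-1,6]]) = diagonal: (-1) + 9 + 6
= 14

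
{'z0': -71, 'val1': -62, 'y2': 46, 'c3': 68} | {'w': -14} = {'z0': -71, 'val1': -62, 'y2': 46, 'c3': 68, 'w': -14}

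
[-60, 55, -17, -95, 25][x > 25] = keep x where x > 25: -60✗, 55✓, -17✗, -95✗, 25✗
= [55]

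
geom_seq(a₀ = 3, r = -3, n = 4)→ a_0 = 3*(-3)^0 = 3
a_1 = 3*(-3)^1 = -9
a_2 = 3*(-3)^2 = 27
...
= [3, -9, 27, -81]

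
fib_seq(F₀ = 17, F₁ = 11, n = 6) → [17, 11, 28, 39, 67, 106]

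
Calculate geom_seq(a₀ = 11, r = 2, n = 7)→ [11, 22, 44, 88, 176, 352, 704]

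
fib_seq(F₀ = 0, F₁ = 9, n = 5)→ F_2 = F_1 + F_0 = 9
F_3 = F_2 + F_1 = 18
F_4 = F_3 + F_2 = 27
= [0, 9, 9, 18, 27]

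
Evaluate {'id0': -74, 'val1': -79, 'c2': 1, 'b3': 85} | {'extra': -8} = {'id0': -74, 'val1': -79, 'c2': 1, 'b3': 85, 'extra': -8}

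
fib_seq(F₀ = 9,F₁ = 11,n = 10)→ [9, 11, 20, 31, 51, 82, 133, 215, 348, 563]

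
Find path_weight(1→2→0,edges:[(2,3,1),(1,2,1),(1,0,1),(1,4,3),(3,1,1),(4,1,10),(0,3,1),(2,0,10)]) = w(1→2)=1 + w(2→0)=10
= 11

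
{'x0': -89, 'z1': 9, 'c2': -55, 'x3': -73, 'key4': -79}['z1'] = 9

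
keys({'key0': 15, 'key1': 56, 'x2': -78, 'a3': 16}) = ['key0', 'key1', 'x2', 'a3']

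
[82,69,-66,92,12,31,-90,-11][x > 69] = [82, 92]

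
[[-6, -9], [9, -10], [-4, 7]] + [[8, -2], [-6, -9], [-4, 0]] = [[2, -11], [3, -19], [-8, 7]]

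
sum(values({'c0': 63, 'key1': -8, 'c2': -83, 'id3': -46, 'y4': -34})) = 63 + (-8) + (-83) + (-46) + (-34)
= -108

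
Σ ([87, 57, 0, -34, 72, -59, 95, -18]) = 200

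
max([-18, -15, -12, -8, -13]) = -8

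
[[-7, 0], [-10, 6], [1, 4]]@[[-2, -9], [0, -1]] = C[0][0] = (-7)*(-2) + (0)*(0) = 14
C[0][1] = (-7)*(-9) + (0)*(-1) = 63
C[1][0] = (-10)*(-2) + (6)*(0) = 20
C[1][1] = (-10)*(-9) + (6)*(-1) = 84
C[2][0] = (1)*(-2) + (4)*(0) = -2
C[2][1] = (1)*(-9) + (4)*(-1) = -13
= [[14, 63], [20, 84], [-2, -13]]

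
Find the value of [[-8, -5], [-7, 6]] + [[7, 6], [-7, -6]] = [[-1, 1], [-14, 0]]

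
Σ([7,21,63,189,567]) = 7 + 21 + 63 + 189 + 567
= 847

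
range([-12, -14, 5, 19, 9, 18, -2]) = 33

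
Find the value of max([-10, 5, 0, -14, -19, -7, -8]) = 5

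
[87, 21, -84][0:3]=[87, 21, -84]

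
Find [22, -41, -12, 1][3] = 1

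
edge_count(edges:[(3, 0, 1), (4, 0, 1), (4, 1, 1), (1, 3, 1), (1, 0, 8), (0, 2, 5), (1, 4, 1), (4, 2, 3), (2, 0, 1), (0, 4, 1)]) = 10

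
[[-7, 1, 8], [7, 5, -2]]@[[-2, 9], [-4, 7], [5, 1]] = C[0][0] = (-7)*(-2) + (1)*(-4) + (8)*(5) = 50
C[0][1] = (-7)*(9) + (1)*(7) + (8)*(1) = -48
C[1][0] = (7)*(-2) + (5)*(-4) + (-2)*(5) = -44
C[1][1] = (7)*(9) + (5)*(7) + (-2)*(1) = 96
= [[50, -48], [-44, 96]]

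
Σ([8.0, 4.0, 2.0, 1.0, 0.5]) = 15.5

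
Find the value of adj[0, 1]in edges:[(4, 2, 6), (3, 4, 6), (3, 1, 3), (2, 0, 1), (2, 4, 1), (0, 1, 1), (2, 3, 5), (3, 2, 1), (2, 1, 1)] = 1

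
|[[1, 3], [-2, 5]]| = 11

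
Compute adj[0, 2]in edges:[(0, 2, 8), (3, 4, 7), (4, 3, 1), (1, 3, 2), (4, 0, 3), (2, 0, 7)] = 8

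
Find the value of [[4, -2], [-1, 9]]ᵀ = [[4, -1], [-2, 9]]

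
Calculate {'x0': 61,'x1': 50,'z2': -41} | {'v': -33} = {'x0': 61, 'x1': 50, 'z2': -41, 'v': -33}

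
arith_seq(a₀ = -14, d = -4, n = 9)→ a_0 = -14 + 0*-4 = -14
a_1 = -14 + 1*-4 = -18
a_2 = -14 + 2*-4 = -22
...
= [-14, -18, -22, -26, -30, -34, -38, -42, -46]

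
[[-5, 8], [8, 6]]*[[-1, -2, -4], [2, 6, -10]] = C[0][0] = (-5)*(-1) + (8)*(2) = 21
C[0][1] = (-5)*(-2) + (8)*(6) = 58
C[0][2] = (-5)*(-4) + (8)*(-10) = -60
C[1][0] = (8)*(-1) + (6)*(2) = 4
C[1][1] = (8)*(-2) + (6)*(6) = 20
C[1][2] = (8)*(-4) + (6)*(-10) = -92
= [[21, 58, -60], [4, 20, -92]]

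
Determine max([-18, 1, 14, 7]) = 14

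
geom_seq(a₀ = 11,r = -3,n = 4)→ a_0 = 11*(-3)^0 = 11
a_1 = 11*(-3)^1 = -33
a_2 = 11*(-3)^2 = 99
...
= [11, -33, 99, -297]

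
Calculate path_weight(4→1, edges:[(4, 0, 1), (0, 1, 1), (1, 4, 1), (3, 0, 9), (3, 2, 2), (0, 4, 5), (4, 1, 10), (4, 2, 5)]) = w(4→1)=10
= 10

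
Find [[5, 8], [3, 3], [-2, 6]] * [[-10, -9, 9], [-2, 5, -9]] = [[-66, -5, -27], [-36, -12, 0], [8, 48, -72]]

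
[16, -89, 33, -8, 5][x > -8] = keep x where x > -8: 16✓, -89✗, 33✓, -8✗, 5✓
= [16, 33, 5]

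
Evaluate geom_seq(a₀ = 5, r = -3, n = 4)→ [5, -15, 45, -135]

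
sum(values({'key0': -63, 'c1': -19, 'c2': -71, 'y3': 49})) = (-63) + (-19) + (-71) + 49
= -104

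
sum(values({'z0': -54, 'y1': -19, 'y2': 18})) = (-54) + (-19) + 18
= -55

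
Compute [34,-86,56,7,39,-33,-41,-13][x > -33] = keep x where x > -33: 34✓, -86✗, 56✓, 7✓, 39✓, -33✗, -41✗, -13✓
= [34, 56, 7, 39, -13]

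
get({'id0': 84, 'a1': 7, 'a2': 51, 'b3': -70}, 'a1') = 7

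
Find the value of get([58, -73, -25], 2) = -25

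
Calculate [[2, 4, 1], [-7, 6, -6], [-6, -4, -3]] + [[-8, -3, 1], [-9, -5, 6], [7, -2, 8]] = [[-6, 1, 2], [-16, 1, 0], [1, -6, 5]]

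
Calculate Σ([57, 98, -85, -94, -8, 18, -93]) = -107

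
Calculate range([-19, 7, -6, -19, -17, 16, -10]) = 35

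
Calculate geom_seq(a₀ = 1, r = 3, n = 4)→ [1, 3, 9, 27]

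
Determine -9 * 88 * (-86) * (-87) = -5925744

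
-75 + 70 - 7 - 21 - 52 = -85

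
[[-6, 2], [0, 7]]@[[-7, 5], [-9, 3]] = C[0][0] = (-6)*(-7) + (2)*(-9) = 24
C[0][1] = (-6)*(5) + (2)*(3) = -24
C[1][0] = (0)*(-7) + (7)*(-9) = -63
C[1][1] = (0)*(5) + (7)*(3) = 21
= [[24, -24], [-63, 21]]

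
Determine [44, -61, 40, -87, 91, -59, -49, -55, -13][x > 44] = keep x where x > 44: 44✗, -61✗, 40✗, -87✗, 91✓, -59✗, -49✗, -55✗, -13✗
= [91]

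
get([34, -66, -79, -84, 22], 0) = 34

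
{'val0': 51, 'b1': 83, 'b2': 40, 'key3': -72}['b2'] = 40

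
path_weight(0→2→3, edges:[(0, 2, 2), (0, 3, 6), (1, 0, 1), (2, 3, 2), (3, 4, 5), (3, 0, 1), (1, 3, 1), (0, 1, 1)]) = w(0→2)=2 + w(2→3)=2
= 4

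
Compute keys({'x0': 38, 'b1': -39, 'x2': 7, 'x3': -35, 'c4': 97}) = ['x0', 'b1', 'x2', 'x3', 'c4']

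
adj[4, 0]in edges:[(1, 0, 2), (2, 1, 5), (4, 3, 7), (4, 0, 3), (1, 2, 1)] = 3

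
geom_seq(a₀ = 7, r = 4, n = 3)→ [7, 28, 112]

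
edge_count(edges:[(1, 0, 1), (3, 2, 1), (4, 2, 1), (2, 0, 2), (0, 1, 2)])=5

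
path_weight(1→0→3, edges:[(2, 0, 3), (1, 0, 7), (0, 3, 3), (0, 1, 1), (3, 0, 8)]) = w(1→0)=7 + w(0→3)=3
= 10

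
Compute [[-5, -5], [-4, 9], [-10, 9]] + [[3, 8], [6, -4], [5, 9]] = [[-2, 3], [2, 5], [-5, 18]]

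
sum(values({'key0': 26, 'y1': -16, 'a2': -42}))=26 + (-16) + (-42)
= -32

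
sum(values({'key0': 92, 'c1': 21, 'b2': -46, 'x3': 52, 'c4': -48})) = 71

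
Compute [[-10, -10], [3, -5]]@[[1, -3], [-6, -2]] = C[0][0] = (-10)*(1) + (-10)*(-6) = 50
C[0][1] = (-10)*(-3) + (-10)*(-2) = 50
C[1][0] = (3)*(1) + (-5)*(-6) = 33
C[1][1] = (3)*(-3) + (-5)*(-2) = 1
= [[50, 50], [33, 1]]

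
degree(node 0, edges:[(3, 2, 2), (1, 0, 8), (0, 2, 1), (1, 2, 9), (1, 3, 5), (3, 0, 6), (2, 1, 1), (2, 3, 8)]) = incident: (1,0), (0,2), (3,0)
= 3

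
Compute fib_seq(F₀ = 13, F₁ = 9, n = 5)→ [13, 9, 22, 31, 53]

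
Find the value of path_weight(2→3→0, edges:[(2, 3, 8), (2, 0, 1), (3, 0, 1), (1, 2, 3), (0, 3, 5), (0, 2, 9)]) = w(2→3)=8 + w(3→0)=1
= 9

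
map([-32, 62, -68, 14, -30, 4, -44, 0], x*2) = -32*2=-64, 62*2=124, -68*2=-136, 14*2=28, -30*2=-60, 4*2=8, -44*2=-88, 0*2=0
= [-64, 124, -136, 28, -60, 8, -88, 0]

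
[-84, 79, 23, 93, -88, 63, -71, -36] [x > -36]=[79, 23, 93, 63]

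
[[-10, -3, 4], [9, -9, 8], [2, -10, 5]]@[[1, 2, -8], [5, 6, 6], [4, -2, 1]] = C[0][0] = (-10)*(1) + (-3)*(5) + (4)*(4) = -9
C[0][1] = (-10)*(2) + (-3)*(6) + (4)*(-2) = -46
C[0][2] = (-10)*(-8) + (-3)*(6) + (4)*(1) = 66
C[1][0] = (9)*(1) + (-9)*(5) + (8)*(4) = -4
C[1][1] = (9)*(2) + (-9)*(6) + (8)*(-2) = -52
C[1][2] = (9)*(-8) + (-9)*(6) + (8)*(1) = -118
... (3 more cells)
= [[-9, -46, 66], [-4, -52, -118], [-28, -66, -71]]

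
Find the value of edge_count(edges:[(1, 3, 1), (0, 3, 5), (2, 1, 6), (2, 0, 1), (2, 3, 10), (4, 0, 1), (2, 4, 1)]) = 7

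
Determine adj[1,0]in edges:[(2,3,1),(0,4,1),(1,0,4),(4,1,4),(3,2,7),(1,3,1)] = 4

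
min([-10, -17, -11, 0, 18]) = -17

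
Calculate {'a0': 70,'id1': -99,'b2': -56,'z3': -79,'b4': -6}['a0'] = 70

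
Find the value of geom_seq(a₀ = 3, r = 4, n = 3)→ a_0 = 3*4^0 = 3
a_1 = 3*4^1 = 12
a_2 = 3*4^2 = 48
= [3, 12, 48]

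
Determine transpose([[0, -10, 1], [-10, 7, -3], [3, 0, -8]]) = [[0, -10, 3], [-10, 7, 0], [1, -3, -8]]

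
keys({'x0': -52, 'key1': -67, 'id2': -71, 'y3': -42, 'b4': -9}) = ['x0', 'key1', 'id2', 'y3', 'b4']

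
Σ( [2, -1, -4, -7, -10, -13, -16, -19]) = -68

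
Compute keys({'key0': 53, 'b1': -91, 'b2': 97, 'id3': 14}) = ['key0', 'b1', 'b2', 'id3']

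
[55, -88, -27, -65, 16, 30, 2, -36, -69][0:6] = [55, -88, -27, -65, 16, 30]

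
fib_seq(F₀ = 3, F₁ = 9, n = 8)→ F_2 = F_1 + F_0 = 12
F_3 = F_2 + F_1 = 21
F_4 = F_3 + F_2 = 33
...
= [3, 9, 12, 21, 33, 54, 87, 141]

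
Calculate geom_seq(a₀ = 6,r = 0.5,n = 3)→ [6.0, 3.0, 1.5]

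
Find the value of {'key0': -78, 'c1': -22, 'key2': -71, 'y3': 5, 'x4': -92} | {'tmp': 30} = {'key0': -78, 'c1': -22, 'key2': -71, 'y3': 5, 'x4': -92, 'tmp': 30}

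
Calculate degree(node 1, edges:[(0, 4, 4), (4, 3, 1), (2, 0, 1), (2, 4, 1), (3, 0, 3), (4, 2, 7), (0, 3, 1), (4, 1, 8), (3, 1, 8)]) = 2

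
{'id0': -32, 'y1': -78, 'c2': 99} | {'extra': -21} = {'id0': -32, 'y1': -78, 'c2': 99, 'extra': -21}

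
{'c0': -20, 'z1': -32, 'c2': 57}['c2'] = 57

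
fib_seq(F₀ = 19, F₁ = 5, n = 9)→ F_2 = F_1 + F_0 = 24
F_3 = F_2 + F_1 = 29
F_4 = F_3 + F_2 = 53
...
= [19, 5, 24, 29, 53, 82, 135, 217, 352]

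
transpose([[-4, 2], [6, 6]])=[[-4, 6], [2, 6]]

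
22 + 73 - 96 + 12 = 11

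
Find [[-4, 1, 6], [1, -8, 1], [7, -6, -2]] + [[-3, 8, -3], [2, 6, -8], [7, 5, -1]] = [[-7, 9, 3], [3, -2, -7], [14, -1, -3]]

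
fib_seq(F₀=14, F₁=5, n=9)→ F_2 = F_1 + F_0 = 19
F_3 = F_2 + F_1 = 24
F_4 = F_3 + F_2 = 43
...
= [14, 5, 19, 24, 43, 67, 110, 177, 287]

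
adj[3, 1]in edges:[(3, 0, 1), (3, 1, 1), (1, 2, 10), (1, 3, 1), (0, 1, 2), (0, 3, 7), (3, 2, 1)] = 1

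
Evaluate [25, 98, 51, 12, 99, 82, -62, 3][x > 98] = [99]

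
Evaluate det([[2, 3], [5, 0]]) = -15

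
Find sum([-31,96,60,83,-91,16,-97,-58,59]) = 37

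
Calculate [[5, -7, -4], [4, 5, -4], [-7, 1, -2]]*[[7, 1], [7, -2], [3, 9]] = [[-26, -17], [51, -42], [-48, -27]]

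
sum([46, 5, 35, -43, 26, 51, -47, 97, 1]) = 46 + 5 + 35 + (-43) + 26 + 51 + (-47) + 97 + 1
= 171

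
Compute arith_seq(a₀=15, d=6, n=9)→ a_0 = 15 + 0*6 = 15
a_1 = 15 + 1*6 = 21
a_2 = 15 + 2*6 = 27
...
= [15, 21, 27, 33, 39, 45, 51, 57, 63]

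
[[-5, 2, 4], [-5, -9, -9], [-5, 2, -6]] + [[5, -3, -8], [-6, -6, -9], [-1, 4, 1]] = [[0, -1, -4], [-11, -15, -18], [-6, 6, -5]]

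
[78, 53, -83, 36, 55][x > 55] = keep x where x > 55: 78✓, 53✗, -83✗, 36✗, 55✗
= [78]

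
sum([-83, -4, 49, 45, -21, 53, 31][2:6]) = slice → [49, 45, -21, 53]
49 + 45 + (-21) + 53
= 126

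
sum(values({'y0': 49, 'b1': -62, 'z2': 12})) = 49 + (-62) + 12
= -1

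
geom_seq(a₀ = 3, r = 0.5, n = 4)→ a_0 = 3*0.5^0 = 3.0
a_1 = 3*0.5^1 = 1.5
a_2 = 3*0.5^2 = 0.75
...
= [3.0, 1.5, 0.75, 0.375]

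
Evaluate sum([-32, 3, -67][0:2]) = -29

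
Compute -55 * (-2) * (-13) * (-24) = 34320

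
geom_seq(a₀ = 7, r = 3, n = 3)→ [7, 21, 63]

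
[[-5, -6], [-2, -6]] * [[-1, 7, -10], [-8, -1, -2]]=C[0][0] = (-5)*(-1) + (-6)*(-8) = 53
C[0][1] = (-5)*(7) + (-6)*(-1) = -29
C[0][2] = (-5)*(-10) + (-6)*(-2) = 62
C[1][0] = (-2)*(-1) + (-6)*(-8) = 50
C[1][1] = (-2)*(7) + (-6)*(-1) = -8
C[1][2] = (-2)*(-10) + (-6)*(-2) = 32
= [[53, -29, 62], [50, -8, 32]]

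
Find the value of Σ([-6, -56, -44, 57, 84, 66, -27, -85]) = (-6) + (-56) + (-44) + 57 + 84 + 66 + (-27) + (-85)
= -11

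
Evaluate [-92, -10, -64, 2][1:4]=[-10, -64, 2]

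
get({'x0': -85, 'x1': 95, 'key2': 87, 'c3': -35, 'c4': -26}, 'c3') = -35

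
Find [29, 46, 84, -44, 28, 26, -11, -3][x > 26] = [29, 46, 84, 28]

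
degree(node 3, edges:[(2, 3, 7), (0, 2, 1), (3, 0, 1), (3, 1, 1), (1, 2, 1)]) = incident: (2,3), (3,0), (3,1)
= 3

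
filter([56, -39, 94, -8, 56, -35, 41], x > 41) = keep x where x > 41: 56✓, -39✗, 94✓, -8✗, 56✓, -35✗, 41✗
= [56, 94, 56]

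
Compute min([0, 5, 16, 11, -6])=-6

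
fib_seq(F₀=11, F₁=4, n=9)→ [11, 4, 15, 19, 34, 53, 87, 140, 227]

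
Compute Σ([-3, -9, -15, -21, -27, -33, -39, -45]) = -192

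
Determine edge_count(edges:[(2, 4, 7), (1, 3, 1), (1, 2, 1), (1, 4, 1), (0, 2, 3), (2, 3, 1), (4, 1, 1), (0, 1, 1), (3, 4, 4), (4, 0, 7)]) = 10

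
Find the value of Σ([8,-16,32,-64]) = 8 + -16 + 32 + -64
= -40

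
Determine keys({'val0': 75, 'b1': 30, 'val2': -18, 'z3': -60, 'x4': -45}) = ['val0', 'b1', 'val2', 'z3', 'x4']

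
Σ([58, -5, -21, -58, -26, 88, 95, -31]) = 58 + (-5) + (-21) + (-58) + (-26) + 88 + 95 + (-31)
= 100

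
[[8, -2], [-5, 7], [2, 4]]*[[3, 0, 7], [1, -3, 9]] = [[22, 6, 38], [-8, -21, 28], [10, -12, 50]]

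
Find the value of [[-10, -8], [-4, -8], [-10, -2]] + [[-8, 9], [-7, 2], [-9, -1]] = [[-18, 1], [-11, -6], [-19, -3]]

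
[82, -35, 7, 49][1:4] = [-35, 7, 49]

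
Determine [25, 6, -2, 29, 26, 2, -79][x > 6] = [25, 29, 26]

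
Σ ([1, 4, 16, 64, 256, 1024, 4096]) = 5461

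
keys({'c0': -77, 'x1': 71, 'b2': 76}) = ['c0', 'x1', 'b2']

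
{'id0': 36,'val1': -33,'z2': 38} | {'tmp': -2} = {'id0': 36, 'val1': -33, 'z2': 38, 'tmp': -2}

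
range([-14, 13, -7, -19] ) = 32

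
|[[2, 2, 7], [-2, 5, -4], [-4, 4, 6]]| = (1)*(2)*det([[5, -4], [4, 6]]) + (-1)*(2)*det([[-2, -4], [-4, 6]]) + (1)*(7)*det([[-2, 5], [-4, 4]])
= 92 + 56 + 84
= 232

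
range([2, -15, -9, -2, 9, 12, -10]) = 27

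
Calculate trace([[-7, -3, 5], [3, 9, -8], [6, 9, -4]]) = -2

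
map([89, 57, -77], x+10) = [99, 67, -67]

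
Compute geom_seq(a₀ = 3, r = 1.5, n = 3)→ a_0 = 3*1.5^0 = 3.0
a_1 = 3*1.5^1 = 4.5
a_2 = 3*1.5^2 = 6.75
= [3.0, 4.5, 6.75]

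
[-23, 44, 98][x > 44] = keep x where x > 44: -23✗, 44✗, 98✓
= [98]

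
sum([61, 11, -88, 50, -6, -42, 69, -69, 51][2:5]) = -44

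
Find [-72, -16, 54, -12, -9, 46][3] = -12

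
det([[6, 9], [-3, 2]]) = (6)*(2) - (9)*(-3)
= 39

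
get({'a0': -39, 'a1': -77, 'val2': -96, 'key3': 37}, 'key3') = 37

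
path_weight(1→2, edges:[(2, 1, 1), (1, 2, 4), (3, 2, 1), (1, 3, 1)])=w(1→2)=4
= 4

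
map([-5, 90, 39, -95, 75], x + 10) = [5, 100, 49, -85, 85]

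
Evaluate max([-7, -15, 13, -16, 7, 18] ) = 18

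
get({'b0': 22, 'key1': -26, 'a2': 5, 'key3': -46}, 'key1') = -26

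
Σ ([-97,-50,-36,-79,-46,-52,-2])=(-97) + (-50) + (-36) + (-79) + (-46) + (-52) + (-2)
= -362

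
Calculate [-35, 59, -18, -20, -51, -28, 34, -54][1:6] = [59, -18, -20, -51, -28]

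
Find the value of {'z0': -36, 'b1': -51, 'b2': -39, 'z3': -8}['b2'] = -39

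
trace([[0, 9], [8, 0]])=0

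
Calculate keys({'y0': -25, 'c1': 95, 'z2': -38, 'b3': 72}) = ['y0', 'c1', 'z2', 'b3']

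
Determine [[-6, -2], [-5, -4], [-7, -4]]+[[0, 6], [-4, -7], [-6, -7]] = [[-6, 4], [-9, -11], [-13, -11]]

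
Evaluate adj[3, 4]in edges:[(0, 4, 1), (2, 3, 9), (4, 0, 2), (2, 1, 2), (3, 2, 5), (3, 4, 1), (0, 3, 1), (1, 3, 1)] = 1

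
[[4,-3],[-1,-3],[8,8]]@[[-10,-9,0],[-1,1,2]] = [[-37, -39, -6], [13, 6, -6], [-88, -64, 16]]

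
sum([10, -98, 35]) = 10 + (-98) + 35
= -53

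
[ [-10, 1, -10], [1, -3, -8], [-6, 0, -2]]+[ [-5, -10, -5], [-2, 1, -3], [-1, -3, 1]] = [[-15, -9, -15], [-1, -2, -11], [-7, -3, -1]]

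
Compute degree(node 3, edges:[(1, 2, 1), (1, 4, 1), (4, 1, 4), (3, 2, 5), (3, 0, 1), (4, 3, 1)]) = 3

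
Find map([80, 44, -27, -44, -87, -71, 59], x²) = [6400, 1936, 729, 1936, 7569, 5041, 3481]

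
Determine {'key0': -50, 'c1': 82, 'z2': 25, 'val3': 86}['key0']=-50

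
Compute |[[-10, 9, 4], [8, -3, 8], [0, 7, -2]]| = (1)*(-10)*det([[-3, 8], [7, -2]]) + (-1)*(9)*det([[8, 8], [0, -2]]) + (1)*(4)*det([[8, -3], [0, 7]])
= 500 + 144 + 224
= 868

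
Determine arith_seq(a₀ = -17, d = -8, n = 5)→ [-17, -25, -33, -41, -49]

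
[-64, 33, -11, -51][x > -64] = keep x where x > -64: -64✗, 33✓, -11✓, -51✓
= [33, -11, -51]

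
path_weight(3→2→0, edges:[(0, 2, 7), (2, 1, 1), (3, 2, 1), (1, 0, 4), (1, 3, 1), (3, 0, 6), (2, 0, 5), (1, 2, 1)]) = 6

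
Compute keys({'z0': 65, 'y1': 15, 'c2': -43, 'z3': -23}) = ['z0', 'y1', 'c2', 'z3']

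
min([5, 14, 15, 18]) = 5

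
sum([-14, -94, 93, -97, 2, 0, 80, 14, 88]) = (-14) + (-94) + 93 + (-97) + 2 + 0 + 80 + 14 + 88
= 72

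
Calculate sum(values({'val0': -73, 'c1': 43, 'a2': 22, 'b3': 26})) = (-73) + 43 + 22 + 26
= 18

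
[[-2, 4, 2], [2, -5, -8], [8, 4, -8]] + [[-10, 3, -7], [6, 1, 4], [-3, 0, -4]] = [[-12, 7, -5], [8, -4, -4], [5, 4, -12]]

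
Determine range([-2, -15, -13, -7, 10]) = 25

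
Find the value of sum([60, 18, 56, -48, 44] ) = 60 + 18 + 56 + (-48) + 44
= 130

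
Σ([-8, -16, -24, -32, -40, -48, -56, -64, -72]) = -360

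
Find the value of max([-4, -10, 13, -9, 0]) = 13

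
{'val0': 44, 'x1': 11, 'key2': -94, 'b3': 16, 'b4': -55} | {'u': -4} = {'val0': 44, 'x1': 11, 'key2': -94, 'b3': 16, 'b4': -55, 'u': -4}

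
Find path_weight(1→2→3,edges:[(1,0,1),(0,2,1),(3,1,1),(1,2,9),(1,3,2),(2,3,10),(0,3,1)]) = 19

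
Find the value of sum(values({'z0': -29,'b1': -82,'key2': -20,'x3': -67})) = (-29) + (-82) + (-20) + (-67)
= -198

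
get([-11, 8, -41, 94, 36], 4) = 36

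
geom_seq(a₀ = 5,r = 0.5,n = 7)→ [5.0, 2.5, 1.25, 0.625, 0.3125, 0.15625, 0.078125]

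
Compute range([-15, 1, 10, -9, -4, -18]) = 28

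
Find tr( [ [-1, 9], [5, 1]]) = 0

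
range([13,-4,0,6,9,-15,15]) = 30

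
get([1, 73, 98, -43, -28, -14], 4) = -28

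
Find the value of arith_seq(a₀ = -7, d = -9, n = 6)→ a_0 = -7 + 0*-9 = -7
a_1 = -7 + 1*-9 = -16
a_2 = -7 + 2*-9 = -25
...
= [-7, -16, -25, -34, -43, -52]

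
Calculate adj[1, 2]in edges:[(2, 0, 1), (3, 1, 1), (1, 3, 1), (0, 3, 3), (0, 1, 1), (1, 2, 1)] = 1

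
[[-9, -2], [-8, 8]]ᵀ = [[-9, -8], [-2, 8]]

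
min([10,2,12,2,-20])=-20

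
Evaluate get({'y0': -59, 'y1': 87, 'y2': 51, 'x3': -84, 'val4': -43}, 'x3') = -84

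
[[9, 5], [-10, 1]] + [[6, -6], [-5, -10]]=[[15, -1], [-15, -9]]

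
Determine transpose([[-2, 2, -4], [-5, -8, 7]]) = [[-2, -5], [2, -8], [-4, 7]]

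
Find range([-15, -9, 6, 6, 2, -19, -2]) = 25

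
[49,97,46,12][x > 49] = keep x where x > 49: 49✗, 97✓, 46✗, 12✗
= [97]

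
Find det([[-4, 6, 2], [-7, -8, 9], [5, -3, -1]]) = 210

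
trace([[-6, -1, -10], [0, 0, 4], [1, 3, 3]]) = diagonal: (-6) + 0 + 3
= -3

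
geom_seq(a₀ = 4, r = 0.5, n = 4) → a_0 = 4*0.5^0 = 4.0
a_1 = 4*0.5^1 = 2.0
a_2 = 4*0.5^2 = 1.0
...
= [4.0, 2.0, 1.0, 0.5]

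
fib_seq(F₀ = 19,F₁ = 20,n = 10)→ [19, 20, 39, 59, 98, 157, 255, 412, 667, 1079]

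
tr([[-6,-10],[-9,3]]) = -3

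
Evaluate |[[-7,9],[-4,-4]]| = (-7)*(-4) - (9)*(-4)
= 64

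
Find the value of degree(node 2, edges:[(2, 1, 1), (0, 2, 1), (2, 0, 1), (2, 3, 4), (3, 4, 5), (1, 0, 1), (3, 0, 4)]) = incident: (2,1), (0,2), (2,0), (2,3)
= 4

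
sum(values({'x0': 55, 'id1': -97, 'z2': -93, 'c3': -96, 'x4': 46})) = 55 + (-97) + (-93) + (-96) + 46
= -185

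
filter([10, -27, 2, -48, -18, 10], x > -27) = keep x where x > -27: 10✓, -27✗, 2✓, -48✗, -18✓, 10✓
= [10, 2, -18, 10]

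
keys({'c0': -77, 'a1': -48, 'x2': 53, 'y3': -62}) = ['c0', 'a1', 'x2', 'y3']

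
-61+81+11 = 31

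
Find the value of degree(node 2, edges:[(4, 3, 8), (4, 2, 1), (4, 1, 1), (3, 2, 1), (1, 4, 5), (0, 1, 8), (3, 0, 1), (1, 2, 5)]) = incident: (4,2), (3,2), (1,2)
= 3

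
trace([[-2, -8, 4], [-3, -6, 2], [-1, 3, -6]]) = diagonal: (-2) + (-6) + (-6)
= -14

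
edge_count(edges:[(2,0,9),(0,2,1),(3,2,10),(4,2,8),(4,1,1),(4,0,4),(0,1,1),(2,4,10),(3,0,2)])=9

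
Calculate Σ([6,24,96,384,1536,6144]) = 8190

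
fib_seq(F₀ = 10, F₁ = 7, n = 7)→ [10, 7, 17, 24, 41, 65, 106]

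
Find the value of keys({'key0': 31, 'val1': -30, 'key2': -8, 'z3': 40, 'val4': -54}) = ['key0', 'val1', 'key2', 'z3', 'val4']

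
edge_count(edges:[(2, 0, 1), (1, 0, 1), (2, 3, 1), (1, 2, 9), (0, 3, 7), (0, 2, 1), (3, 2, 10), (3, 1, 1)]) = 8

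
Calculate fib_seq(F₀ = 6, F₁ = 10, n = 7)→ [6, 10, 16, 26, 42, 68, 110]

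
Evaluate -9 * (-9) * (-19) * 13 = -20007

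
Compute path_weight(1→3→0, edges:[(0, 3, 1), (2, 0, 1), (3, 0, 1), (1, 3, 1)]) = 2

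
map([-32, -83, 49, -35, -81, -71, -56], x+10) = -32+10=-22, -83+10=-73, 49+10=59, -35+10=-25, -81+10=-71, -71+10=-61, -56+10=-46
= [-22, -73, 59, -25, -71, -61, -46]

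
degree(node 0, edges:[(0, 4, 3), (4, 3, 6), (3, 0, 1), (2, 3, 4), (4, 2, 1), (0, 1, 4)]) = incident: (0,4), (3,0), (0,1)
= 3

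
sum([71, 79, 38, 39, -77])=71 + 79 + 38 + 39 + (-77)
= 150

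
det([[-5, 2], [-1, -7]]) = 37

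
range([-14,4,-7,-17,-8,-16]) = 21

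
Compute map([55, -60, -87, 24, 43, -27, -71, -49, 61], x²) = (55)²=3025, (-60)²=3600, (-87)²=7569, (24)²=576, (43)²=1849, (-27)²=729, (-71)²=5041, (-49)²=2401, (61)²=3721
= [3025, 3600, 7569, 576, 1849, 729, 5041, 2401, 3721]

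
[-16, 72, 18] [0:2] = [-16, 72]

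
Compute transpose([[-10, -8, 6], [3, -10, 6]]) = [[-10, 3], [-8, -10], [6, 6]]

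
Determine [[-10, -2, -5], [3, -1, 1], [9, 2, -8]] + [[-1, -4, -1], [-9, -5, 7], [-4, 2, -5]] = [[-11, -6, -6], [-6, -6, 8], [5, 4, -13]]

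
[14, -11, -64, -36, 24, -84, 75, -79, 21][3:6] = [-36, 24, -84]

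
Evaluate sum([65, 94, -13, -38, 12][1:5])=slice → [94, -13, -38, 12]
94 + (-13) + (-38) + 12
= 55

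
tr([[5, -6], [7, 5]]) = diagonal: 5 + 5
= 10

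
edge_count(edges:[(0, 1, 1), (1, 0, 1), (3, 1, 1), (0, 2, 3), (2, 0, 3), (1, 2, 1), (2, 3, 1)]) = 7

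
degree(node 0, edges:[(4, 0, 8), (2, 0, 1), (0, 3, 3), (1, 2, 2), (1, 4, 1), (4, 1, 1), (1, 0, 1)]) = incident: (4,0), (2,0), (0,3), (1,0)
= 4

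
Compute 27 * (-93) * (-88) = 220968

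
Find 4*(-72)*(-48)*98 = 1354752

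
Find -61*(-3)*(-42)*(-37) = 284382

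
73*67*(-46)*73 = -16423978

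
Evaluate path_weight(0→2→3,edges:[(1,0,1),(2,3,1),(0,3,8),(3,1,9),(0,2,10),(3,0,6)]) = 11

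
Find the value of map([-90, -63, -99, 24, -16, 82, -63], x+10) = -90+10=-80, -63+10=-53, -99+10=-89, 24+10=34, -16+10=-6, 82+10=92, -63+10=-53
= [-80, -53, -89, 34, -6, 92, -53]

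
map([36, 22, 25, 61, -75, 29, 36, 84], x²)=(36)²=1296, (22)²=484, (25)²=625, (61)²=3721, (-75)²=5625, (29)²=841, (36)²=1296, (84)²=7056
= [1296, 484, 625, 3721, 5625, 841, 1296, 7056]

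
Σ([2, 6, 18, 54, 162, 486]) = 728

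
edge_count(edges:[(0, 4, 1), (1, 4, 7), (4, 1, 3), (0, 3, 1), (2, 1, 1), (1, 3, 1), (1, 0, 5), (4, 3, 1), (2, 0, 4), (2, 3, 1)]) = 10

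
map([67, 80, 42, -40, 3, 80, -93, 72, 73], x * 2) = 67*2=134, 80*2=160, 42*2=84, -40*2=-80, 3*2=6, 80*2=160, -93*2=-186, 72*2=144, 73*2=146
= [134, 160, 84, -80, 6, 160, -186, 144, 146]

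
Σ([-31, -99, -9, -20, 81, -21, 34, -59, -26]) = -150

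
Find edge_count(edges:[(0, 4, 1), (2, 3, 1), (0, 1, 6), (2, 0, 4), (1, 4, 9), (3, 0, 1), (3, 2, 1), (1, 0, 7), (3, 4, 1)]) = 9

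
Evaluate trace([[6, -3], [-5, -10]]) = -4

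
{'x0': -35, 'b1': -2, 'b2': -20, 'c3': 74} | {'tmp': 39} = {'x0': -35, 'b1': -2, 'b2': -20, 'c3': 74, 'tmp': 39}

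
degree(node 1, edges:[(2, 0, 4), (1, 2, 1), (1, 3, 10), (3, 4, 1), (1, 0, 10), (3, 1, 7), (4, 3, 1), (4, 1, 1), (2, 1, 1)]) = incident: (1,2), (1,3), (1,0), (3,1), (4,1), (2,1)
= 6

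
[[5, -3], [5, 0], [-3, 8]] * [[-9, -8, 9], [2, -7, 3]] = C[0][0] = (5)*(-9) + (-3)*(2) = -51
C[0][1] = (5)*(-8) + (-3)*(-7) = -19
C[0][2] = (5)*(9) + (-3)*(3) = 36
C[1][0] = (5)*(-9) + (0)*(2) = -45
C[1][1] = (5)*(-8) + (0)*(-7) = -40
C[1][2] = (5)*(9) + (0)*(3) = 45
... (3 more cells)
= [[-51, -19, 36], [-45, -40, 45], [43, -32, -3]]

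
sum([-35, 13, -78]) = -100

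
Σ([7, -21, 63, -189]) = -140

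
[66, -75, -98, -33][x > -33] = [66]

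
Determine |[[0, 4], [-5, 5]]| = 20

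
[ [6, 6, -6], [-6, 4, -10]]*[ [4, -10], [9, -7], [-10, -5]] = [[138, -72], [112, 82]]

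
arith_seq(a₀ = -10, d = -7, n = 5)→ a_0 = -10 + 0*-7 = -10
a_1 = -10 + 1*-7 = -17
a_2 = -10 + 2*-7 = -24
...
= [-10, -17, -24, -31, -38]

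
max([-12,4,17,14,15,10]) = 17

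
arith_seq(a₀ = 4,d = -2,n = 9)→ a_0 = 4 + 0*-2 = 4
a_1 = 4 + 1*-2 = 2
a_2 = 4 + 2*-2 = 0
...
= [4, 2, 0, -2, -4, -6, -8, -10, -12]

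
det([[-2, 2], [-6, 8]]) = -4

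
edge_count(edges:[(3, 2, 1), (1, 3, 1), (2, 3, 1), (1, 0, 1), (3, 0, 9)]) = 5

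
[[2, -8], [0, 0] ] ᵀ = [[2, 0], [-8, 0]]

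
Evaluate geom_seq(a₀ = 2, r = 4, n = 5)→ a_0 = 2*4^0 = 2
a_1 = 2*4^1 = 8
a_2 = 2*4^2 = 32
...
= [2, 8, 32, 128, 512]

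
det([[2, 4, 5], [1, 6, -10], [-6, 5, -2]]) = 529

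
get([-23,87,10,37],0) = -23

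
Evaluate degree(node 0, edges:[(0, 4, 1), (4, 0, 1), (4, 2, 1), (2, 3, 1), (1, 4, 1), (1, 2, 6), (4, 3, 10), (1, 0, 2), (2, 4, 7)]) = 3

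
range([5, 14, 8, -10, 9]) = 24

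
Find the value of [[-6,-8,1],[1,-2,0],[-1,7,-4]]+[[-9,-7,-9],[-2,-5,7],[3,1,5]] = [[-15, -15, -8], [-1, -7, 7], [2, 8, 1]]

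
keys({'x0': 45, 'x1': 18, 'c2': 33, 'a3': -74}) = ['x0', 'x1', 'c2', 'a3']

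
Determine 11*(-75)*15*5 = -61875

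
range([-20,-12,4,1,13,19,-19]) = 39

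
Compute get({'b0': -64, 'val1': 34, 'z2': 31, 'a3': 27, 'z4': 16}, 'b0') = -64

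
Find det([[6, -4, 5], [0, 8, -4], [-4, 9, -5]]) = (1)*(6)*det([[8, -4], [9, -5]]) + (-1)*(-4)*det([[0, -4], [-4, -5]]) + (1)*(5)*det([[0, 8], [-4, 9]])
= -24 + -64 + 160
= 72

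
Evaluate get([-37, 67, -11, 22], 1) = 67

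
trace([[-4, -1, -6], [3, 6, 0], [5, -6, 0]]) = diagonal: (-4) + 6 + 0
= 2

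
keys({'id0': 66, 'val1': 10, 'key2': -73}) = ['id0', 'val1', 'key2']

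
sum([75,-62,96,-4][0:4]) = slice → [75, -62, 96, -4]
75 + (-62) + 96 + (-4)
= 105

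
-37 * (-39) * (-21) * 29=-878787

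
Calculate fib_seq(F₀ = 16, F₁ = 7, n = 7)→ F_2 = F_1 + F_0 = 23
F_3 = F_2 + F_1 = 30
F_4 = F_3 + F_2 = 53
...
= [16, 7, 23, 30, 53, 83, 136]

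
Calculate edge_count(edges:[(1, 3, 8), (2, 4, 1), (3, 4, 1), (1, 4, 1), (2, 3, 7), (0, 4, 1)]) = 6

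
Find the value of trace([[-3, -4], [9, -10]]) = diagonal: (-3) + (-10)
= -13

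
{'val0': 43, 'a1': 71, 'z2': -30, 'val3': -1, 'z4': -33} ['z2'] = -30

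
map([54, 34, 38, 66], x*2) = 54*2=108, 34*2=68, 38*2=76, 66*2=132
= [108, 68, 76, 132]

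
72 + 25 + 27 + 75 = 199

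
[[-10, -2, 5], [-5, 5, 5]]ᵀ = [[-10, -5], [-2, 5], [5, 5]]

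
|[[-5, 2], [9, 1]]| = (-5)*(1) - (2)*(9)
= -23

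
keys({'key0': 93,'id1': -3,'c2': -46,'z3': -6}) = ['key0', 'id1', 'c2', 'z3']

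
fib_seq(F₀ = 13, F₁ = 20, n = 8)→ F_2 = F_1 + F_0 = 33
F_3 = F_2 + F_1 = 53
F_4 = F_3 + F_2 = 86
...
= [13, 20, 33, 53, 86, 139, 225, 364]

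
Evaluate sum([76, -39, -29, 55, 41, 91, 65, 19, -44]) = 235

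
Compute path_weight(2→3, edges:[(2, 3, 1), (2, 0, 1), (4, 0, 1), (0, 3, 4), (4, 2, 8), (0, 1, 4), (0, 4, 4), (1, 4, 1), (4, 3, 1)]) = w(2→3)=1
= 1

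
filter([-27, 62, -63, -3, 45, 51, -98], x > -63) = keep x where x > -63: -27✓, 62✓, -63✗, -3✓, 45✓, 51✓, -98✗
= [-27, 62, -3, 45, 51]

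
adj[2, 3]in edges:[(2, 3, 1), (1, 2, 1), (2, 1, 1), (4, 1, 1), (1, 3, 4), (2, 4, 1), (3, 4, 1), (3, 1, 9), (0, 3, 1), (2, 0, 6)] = 1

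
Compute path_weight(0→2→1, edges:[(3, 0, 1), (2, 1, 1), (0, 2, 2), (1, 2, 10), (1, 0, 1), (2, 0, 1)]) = 3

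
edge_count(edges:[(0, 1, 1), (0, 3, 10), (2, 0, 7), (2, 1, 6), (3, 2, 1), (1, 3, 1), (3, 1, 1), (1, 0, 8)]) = 8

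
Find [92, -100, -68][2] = -68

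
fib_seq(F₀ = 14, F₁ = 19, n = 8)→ [14, 19, 33, 52, 85, 137, 222, 359]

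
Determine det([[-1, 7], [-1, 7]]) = (-1)*(7) - (7)*(-1)
= 0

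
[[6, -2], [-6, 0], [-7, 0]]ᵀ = [[6, -6, -7], [-2, 0, 0]]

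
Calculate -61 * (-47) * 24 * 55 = 3784440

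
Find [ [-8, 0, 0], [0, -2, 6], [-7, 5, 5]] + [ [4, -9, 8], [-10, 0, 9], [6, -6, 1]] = [[-4, -9, 8], [-10, -2, 15], [-1, -1, 6]]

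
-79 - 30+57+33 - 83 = -102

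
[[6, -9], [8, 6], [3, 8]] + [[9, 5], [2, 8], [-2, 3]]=[[15, -4], [10, 14], [1, 11]]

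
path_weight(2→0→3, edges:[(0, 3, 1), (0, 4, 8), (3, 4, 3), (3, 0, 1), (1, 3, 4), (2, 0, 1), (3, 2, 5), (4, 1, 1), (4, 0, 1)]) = 2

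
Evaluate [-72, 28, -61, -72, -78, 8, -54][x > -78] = keep x where x > -78: -72✓, 28✓, -61✓, -72✓, -78✗, 8✓, -54✓
= [-72, 28, -61, -72, 8, -54]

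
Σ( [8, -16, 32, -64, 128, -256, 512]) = 344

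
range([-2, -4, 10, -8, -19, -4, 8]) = 29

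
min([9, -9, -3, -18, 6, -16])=-18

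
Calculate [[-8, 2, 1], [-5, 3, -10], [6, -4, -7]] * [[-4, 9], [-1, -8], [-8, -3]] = C[0][0] = (-8)*(-4) + (2)*(-1) + (1)*(-8) = 22
C[0][1] = (-8)*(9) + (2)*(-8) + (1)*(-3) = -91
C[1][0] = (-5)*(-4) + (3)*(-1) + (-10)*(-8) = 97
C[1][1] = (-5)*(9) + (3)*(-8) + (-10)*(-3) = -39
C[2][0] = (6)*(-4) + (-4)*(-1) + (-7)*(-8) = 36
C[2][1] = (6)*(9) + (-4)*(-8) + (-7)*(-3) = 107
= [[22, -91], [97, -39], [36, 107]]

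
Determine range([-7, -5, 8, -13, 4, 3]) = 21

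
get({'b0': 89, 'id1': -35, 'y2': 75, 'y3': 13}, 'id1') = -35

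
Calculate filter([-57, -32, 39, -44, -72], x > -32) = keep x where x > -32: -57✗, -32✗, 39✓, -44✗, -72✗
= [39]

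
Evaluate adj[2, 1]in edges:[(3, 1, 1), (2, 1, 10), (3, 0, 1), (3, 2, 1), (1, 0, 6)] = 10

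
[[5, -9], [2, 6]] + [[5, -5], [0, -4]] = [[10, -14], [2, 2]]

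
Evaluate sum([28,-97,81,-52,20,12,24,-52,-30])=-66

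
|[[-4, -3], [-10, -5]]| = (-4)*(-5) - (-3)*(-10)
= -10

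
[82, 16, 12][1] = 16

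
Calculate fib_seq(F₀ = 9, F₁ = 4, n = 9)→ F_2 = F_1 + F_0 = 13
F_3 = F_2 + F_1 = 17
F_4 = F_3 + F_2 = 30
...
= [9, 4, 13, 17, 30, 47, 77, 124, 201]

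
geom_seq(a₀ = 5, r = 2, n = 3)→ a_0 = 5*2^0 = 5
a_1 = 5*2^1 = 10
a_2 = 5*2^2 = 20
= [5, 10, 20]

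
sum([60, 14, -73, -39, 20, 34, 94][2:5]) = -92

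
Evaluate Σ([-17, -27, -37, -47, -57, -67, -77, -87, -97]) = (-17) + (-27) + (-37) + (-47) + (-57) + (-67) + (-77) + (-87) + (-97)
= -513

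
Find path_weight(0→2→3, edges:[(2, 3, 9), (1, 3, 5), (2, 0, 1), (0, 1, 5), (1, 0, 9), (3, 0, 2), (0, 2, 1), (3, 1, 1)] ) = 10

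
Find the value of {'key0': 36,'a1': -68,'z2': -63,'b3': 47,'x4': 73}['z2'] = -63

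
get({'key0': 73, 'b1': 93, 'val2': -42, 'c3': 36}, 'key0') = 73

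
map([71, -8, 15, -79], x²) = [5041, 64, 225, 6241]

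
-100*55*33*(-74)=13431000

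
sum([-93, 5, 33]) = (-93) + 5 + 33
= -55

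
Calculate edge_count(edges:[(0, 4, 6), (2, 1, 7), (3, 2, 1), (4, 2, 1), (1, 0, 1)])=5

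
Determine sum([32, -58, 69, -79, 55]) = 19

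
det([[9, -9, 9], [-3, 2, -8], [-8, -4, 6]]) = -666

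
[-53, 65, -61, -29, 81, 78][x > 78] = keep x where x > 78: -53✗, 65✗, -61✗, -29✗, 81✓, 78✗
= [81]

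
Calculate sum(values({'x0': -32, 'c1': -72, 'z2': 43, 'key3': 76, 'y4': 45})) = 60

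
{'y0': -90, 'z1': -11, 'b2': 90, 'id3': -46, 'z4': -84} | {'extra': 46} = {'y0': -90, 'z1': -11, 'b2': 90, 'id3': -46, 'z4': -84, 'extra': 46}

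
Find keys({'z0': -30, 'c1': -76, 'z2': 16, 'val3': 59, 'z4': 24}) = ['z0', 'c1', 'z2', 'val3', 'z4']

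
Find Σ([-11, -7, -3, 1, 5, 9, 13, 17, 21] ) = 45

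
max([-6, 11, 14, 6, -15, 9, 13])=14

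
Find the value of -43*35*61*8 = -734440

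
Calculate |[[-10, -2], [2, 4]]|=-36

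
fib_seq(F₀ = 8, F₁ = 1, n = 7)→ F_2 = F_1 + F_0 = 9
F_3 = F_2 + F_1 = 10
F_4 = F_3 + F_2 = 19
...
= [8, 1, 9, 10, 19, 29, 48]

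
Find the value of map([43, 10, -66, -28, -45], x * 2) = [86, 20, -132, -56, -90]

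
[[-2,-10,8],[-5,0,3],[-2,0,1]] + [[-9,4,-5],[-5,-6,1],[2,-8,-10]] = [[-11, -6, 3], [-10, -6, 4], [0, -8, -9]]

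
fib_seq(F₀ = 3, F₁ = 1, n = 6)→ F_2 = F_1 + F_0 = 4
F_3 = F_2 + F_1 = 5
F_4 = F_3 + F_2 = 9
...
= [3, 1, 4, 5, 9, 14]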